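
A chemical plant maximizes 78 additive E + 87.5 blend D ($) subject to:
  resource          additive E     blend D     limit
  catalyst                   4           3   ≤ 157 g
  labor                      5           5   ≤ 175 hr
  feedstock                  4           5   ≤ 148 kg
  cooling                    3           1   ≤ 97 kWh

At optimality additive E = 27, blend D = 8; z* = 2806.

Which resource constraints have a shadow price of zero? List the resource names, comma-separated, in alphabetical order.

catalyst: 132/157 (slack 25)
labor: 175/175 (binding)
feedstock: 148/148 (binding)
cooling: 89/97 (slack 8)
By complementary slackness, a constraint with positive slack has shadow price 0 → catalyst, cooling.

catalyst, cooling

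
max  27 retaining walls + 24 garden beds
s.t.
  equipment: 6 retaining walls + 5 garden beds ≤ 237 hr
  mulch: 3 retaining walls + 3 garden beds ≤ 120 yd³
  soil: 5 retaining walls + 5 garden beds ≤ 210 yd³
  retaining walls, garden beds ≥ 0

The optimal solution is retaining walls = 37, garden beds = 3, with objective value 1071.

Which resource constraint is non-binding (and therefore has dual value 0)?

equipment: 237/237 (binding)
mulch: 120/120 (binding)
soil: 200/210 (slack 10)
By complementary slackness, a constraint with positive slack has shadow price 0 → soil.

soil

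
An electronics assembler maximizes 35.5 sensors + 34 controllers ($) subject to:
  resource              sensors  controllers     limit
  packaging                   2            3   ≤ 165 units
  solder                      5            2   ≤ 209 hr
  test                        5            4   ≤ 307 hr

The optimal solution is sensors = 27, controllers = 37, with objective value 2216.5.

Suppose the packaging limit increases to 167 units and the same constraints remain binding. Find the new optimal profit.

2234.5

At the optimum: packaging uses 165 of 165 (binding); solder uses 209 of 209 (binding); test uses 283 of 307 (slack = 24).
Slack constraints have shadow price 0 (complementary slackness).
The binding rows give the dual system: 2·y_packaging + 5·y_solder = 35.5 and 3·y_packaging + 2·y_solder = 34.
Solving: y_packaging = 9, y_solder = 3.5.
Δz = y_packaging·Δb = 9 × (2) = 18, so new z* = 2216.5 + 18 = 2234.5.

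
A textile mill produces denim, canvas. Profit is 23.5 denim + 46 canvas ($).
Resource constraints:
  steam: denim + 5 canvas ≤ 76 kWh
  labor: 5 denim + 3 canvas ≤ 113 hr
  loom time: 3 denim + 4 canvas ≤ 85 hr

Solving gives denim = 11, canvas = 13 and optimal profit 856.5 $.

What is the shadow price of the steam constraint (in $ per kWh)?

4

At the optimum: steam uses 76 of 76 (binding); labor uses 94 of 113 (slack = 19); loom time uses 85 of 85 (binding).
Slack constraints have shadow price 0 (complementary slackness).
From A_Bᵀ y = c: 1·y_steam + 3·y_loom time = 23.5; 5·y_steam + 4·y_loom time = 46.
Solving: y_steam = 4, y_loom time = 6.5.
Shadow price of steam = 4.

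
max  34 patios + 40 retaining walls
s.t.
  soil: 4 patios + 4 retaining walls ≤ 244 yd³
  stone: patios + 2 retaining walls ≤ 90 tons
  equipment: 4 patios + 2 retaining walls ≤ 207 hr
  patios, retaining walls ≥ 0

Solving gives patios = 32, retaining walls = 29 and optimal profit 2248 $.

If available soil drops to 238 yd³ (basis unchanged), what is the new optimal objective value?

Check each constraint at x*: soil 244/244 (tight); stone 90/90 (tight); equipment 186/207 (slack 21).
Since equipment is not tight, its dual is 0.
Dual feasibility on the basic columns requires 4·y_soil + 1·y_stone = 34, 4·y_soil + 2·y_stone = 40.
Solving: y_soil = 7, y_stone = 6.
Δz = y_soil·Δb = 7 × (-6) = -42, so new z* = 2248 − 42 = 2206.

2206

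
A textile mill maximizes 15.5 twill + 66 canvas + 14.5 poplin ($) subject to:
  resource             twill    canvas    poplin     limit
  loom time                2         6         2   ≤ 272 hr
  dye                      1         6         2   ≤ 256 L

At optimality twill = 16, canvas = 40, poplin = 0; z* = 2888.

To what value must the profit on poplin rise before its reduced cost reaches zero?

22

Both loom time and dye are binding at x*.
From A_Bᵀ y = c: 2·y_loom time + 1·y_dye = 15.5; 6·y_loom time + 6·y_dye = 66.
This yields shadow prices y_loom time = 4.5, y_dye = 6.5.
poplin enters the basis when its profit ≥ yᵀa₃ = 4.5·2 + 6.5·2 = 22.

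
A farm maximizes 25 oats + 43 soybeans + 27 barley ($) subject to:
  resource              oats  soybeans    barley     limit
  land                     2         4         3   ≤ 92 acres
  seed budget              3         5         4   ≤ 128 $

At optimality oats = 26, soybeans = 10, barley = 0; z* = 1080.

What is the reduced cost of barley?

-7

Both land and seed budget are binding at x*.
The binding rows give the dual system: 2·y_land + 3·y_seed budget = 25 and 4·y_land + 5·y_seed budget = 43.
Solving: y_land = 2, y_seed budget = 7.
Reduced cost of barley: c₃ − yᵀa₃ = 27 − (2·3 + 7·4) = 27 − 34 = -7.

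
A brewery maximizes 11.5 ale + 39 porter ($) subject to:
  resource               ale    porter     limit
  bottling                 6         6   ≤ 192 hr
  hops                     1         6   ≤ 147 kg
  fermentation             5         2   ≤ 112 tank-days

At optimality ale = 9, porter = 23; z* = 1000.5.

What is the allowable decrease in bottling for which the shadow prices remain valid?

Binding constraints: bottling, hops. The basis is B = [[6,6],[1,6]] with det 30.
Per unit decrease in bottling, x* moves by d = (-0.2, 0.0333).
The basis stays optimal until ale reaches 0; allowable decrease = 45 hr.

45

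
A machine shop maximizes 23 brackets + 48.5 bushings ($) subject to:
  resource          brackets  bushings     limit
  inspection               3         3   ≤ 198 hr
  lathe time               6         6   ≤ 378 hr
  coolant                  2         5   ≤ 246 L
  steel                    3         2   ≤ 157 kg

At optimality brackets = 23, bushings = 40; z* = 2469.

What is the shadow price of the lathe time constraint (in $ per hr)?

1

At the optimum: inspection uses 189 of 198 (slack = 9); lathe time uses 378 of 378 (binding); coolant uses 246 of 246 (binding); steel uses 149 of 157 (slack = 8).
By complementary slackness, y = 0 for the non-binding constraints.
From A_Bᵀ y = c: 6·y_lathe time + 2·y_coolant = 23; 6·y_lathe time + 5·y_coolant = 48.5.
This yields shadow prices y_lathe time = 1, y_coolant = 8.5.
Shadow price of lathe time = 1.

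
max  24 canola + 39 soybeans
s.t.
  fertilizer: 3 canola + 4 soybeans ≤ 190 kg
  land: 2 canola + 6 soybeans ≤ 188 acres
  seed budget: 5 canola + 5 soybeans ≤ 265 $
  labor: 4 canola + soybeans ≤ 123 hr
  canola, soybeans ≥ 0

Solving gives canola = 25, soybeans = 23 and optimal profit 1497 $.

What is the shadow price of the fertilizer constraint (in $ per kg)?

Check each constraint at x*: fertilizer 167/190 (slack 23); land 188/188 (tight); seed budget 240/265 (slack 25); labor 123/123 (tight).
Since fertilizer, seed budget are not tight, their duals are 0.
The binding rows give the dual system: 2·y_land + 4·y_labor = 24 and 6·y_land + 1·y_labor = 39.
Solving: y_land = 6, y_labor = 3.
Shadow price of fertilizer = 0.

0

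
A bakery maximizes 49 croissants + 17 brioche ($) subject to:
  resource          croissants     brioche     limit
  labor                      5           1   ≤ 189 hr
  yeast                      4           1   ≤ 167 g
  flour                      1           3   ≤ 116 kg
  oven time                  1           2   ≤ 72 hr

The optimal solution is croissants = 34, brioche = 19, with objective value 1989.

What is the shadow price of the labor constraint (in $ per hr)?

9

Check each constraint at x*: labor 189/189 (tight); yeast 155/167 (slack 12); flour 91/116 (slack 25); oven time 72/72 (tight).
By complementary slackness, y = 0 for the non-binding constraints.
The binding rows give the dual system: 5·y_labor + 1·y_oven time = 49 and 1·y_labor + 2·y_oven time = 17.
This yields shadow prices y_labor = 9, y_oven time = 4.
Shadow price of labor = 9.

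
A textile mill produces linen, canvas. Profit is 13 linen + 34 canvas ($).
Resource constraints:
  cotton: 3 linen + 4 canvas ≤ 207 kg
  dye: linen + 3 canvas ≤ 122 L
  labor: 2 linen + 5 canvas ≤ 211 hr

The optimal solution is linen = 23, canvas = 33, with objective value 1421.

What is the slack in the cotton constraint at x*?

6

cotton used = 3·23 + 4·33 = 201; slack = 207 − 201 = 6.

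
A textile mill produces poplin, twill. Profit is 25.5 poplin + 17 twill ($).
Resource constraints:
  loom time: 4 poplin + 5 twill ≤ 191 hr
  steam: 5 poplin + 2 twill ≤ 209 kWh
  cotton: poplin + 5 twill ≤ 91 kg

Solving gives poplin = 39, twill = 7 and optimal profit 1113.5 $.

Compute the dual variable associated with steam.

At the optimum: loom time uses 191 of 191 (binding); steam uses 209 of 209 (binding); cotton uses 74 of 91 (slack = 17).
Slack constraints have shadow price 0 (complementary slackness).
Dual feasibility on the basic columns requires 4·y_loom time + 5·y_steam = 25.5, 5·y_loom time + 2·y_steam = 17.
Solving: y_loom time = 2, y_steam = 3.5.
Shadow price of steam = 3.5.

3.5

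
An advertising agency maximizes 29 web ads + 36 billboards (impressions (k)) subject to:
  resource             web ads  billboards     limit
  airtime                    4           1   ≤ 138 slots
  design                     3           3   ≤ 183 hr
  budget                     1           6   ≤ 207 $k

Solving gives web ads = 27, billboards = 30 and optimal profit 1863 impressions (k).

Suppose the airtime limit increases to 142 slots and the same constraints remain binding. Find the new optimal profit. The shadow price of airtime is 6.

1887

Δb = 4, so new z* = 1863 + (6)·(4) = 1863 + 24 = 1887.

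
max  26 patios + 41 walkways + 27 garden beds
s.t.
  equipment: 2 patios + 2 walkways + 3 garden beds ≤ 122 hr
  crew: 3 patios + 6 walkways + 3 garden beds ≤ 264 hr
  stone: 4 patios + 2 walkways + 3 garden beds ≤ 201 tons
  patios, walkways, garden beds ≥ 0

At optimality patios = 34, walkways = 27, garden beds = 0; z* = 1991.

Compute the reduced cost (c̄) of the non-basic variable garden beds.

At the optimum: equipment uses 122 of 122 (binding); crew uses 264 of 264 (binding); stone uses 190 of 201 (slack = 11).
Since stone is not tight, its dual is 0.
Dual feasibility on the basic columns requires 2·y_equipment + 3·y_crew = 26, 2·y_equipment + 6·y_crew = 41.
→ y_equipment = 5.5 and y_crew = 5.
Reduced cost of garden beds: c₃ − yᵀa₃ = 27 − (5.5·3 + 5·3) = 27 − 31.5 = -4.5.

-4.5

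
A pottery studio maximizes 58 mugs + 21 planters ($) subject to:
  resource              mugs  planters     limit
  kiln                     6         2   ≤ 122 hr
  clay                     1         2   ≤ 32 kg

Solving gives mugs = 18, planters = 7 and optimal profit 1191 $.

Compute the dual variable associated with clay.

At the optimum: kiln uses 122 of 122 (binding); clay uses 32 of 32 (binding).
From A_Bᵀ y = c: 6·y_kiln + 1·y_clay = 58; 2·y_kiln + 2·y_clay = 21.
This yields shadow prices y_kiln = 9.5, y_clay = 1.
Shadow price of clay = 1.

1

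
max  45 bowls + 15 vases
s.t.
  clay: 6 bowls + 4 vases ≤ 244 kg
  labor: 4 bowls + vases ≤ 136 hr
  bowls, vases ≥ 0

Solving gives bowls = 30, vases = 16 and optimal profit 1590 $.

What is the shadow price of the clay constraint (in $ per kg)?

1.5

Check each constraint at x*: clay 244/244 (tight); labor 136/136 (tight).
The binding rows give the dual system: 6·y_clay + 4·y_labor = 45 and 4·y_clay + 1·y_labor = 15.
Solving: y_clay = 1.5, y_labor = 9.
Shadow price of clay = 1.5.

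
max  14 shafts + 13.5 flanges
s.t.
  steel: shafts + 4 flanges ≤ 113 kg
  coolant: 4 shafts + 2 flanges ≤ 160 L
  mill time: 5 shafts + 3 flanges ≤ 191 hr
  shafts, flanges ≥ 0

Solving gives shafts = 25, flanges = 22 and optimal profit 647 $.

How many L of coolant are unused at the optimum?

16

coolant used = 4·25 + 2·22 = 144; slack = 160 − 144 = 16.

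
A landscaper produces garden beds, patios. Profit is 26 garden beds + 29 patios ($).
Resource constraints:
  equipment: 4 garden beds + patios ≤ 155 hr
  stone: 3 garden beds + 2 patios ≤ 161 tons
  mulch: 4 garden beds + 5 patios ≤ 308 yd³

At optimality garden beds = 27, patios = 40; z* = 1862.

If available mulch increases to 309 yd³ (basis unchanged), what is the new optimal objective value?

1867

Check each constraint at x*: equipment 148/155 (slack 7); stone 161/161 (tight); mulch 308/308 (tight).
Slack constraints have shadow price 0 (complementary slackness).
From A_Bᵀ y = c: 3·y_stone + 4·y_mulch = 26; 2·y_stone + 5·y_mulch = 29.
Solving: y_stone = 2, y_mulch = 5.
Δz = y_mulch·Δb = 5 × (1) = 5, so new z* = 1862 + 5 = 1867.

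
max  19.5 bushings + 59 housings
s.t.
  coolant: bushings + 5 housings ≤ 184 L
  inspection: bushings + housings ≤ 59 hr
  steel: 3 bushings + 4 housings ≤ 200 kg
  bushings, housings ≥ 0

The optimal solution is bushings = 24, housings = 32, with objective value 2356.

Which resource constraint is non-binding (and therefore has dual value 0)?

coolant: 184/184 (binding)
inspection: 56/59 (slack 3)
steel: 200/200 (binding)
By complementary slackness, a constraint with positive slack has shadow price 0 → inspection.

inspection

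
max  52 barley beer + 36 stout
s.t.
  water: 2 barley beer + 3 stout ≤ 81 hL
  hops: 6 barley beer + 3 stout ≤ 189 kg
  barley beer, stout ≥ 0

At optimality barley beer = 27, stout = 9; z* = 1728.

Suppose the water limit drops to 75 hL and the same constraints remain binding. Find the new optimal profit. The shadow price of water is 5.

1698

Δb = -6, so new z* = 1728 + (5)·(-6) = 1728 − 30 = 1698.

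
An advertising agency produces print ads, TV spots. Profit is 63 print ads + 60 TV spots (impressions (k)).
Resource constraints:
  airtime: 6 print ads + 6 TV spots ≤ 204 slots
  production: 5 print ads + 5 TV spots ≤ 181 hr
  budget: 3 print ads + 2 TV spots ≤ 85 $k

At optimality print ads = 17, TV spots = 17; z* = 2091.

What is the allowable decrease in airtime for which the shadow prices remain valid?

34

Binding constraints: airtime, budget. The basis is B = [[6,6],[3,2]] with det -6.
Per unit decrease in airtime, x* moves by d = (0.3333, -0.5).
The basis stays optimal until TV spots reaches 0; allowable decrease = 34 slots.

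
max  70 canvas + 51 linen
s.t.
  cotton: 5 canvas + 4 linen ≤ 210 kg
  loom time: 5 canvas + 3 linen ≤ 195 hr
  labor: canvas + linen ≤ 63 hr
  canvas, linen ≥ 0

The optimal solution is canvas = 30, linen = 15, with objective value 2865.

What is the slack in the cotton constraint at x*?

0

cotton used = 5·30 + 4·15 = 210; slack = 210 − 210 = 0.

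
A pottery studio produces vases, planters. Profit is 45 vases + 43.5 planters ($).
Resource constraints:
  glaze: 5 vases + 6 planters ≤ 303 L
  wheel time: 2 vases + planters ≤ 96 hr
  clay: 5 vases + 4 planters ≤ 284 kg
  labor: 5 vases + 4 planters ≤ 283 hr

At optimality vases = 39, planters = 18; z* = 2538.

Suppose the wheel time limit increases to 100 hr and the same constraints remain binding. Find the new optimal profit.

2568

At the optimum: glaze uses 303 of 303 (binding); wheel time uses 96 of 96 (binding); clay uses 267 of 284 (slack = 17); labor uses 267 of 283 (slack = 16).
By complementary slackness, y = 0 for the non-binding constraints.
The binding rows give the dual system: 5·y_glaze + 2·y_wheel time = 45 and 6·y_glaze + 1·y_wheel time = 43.5.
→ y_glaze = 6 and y_wheel time = 7.5.
Δz = y_wheel time·Δb = 7.5 × (4) = 30, so new z* = 2538 + 30 = 2568.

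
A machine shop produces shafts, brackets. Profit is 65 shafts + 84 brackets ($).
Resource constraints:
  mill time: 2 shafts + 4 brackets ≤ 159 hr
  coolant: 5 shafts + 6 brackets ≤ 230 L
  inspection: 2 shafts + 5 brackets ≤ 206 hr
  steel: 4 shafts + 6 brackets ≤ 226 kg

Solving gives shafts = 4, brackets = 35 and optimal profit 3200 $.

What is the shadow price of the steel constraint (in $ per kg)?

5

At the optimum: mill time uses 148 of 159 (slack = 11); coolant uses 230 of 230 (binding); inspection uses 183 of 206 (slack = 23); steel uses 226 of 226 (binding).
Slack constraints have shadow price 0 (complementary slackness).
From A_Bᵀ y = c: 5·y_coolant + 4·y_steel = 65; 6·y_coolant + 6·y_steel = 84.
This yields shadow prices y_coolant = 9, y_steel = 5.
Shadow price of steel = 5.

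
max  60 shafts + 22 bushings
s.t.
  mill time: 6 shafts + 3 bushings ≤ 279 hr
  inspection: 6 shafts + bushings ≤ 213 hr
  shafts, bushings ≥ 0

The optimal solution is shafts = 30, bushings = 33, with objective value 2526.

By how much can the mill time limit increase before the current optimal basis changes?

Binding constraints: mill time, inspection. The basis is B = [[6,3],[6,1]] with det -12.
Per unit increase in mill time, x* moves by d = (-0.0833, 0.5).
The basis stays optimal until shafts reaches 0; allowable increase = 360 hr.

360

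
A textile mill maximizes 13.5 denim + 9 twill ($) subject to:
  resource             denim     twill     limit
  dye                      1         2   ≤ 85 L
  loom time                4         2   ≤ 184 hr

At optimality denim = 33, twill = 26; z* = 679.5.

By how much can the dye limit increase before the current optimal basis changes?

Binding constraints: dye, loom time. The basis is B = [[1,2],[4,2]] with det -6.
Per unit increase in dye, x* moves by d = (-0.3333, 0.6667).
The basis stays optimal until denim reaches 0; allowable increase = 99 L.

99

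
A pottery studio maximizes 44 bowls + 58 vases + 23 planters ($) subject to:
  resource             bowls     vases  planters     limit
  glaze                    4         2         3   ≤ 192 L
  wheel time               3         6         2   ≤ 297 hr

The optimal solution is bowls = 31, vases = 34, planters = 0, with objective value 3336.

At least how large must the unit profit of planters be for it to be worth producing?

At the optimum: glaze uses 192 of 192 (binding); wheel time uses 297 of 297 (binding).
Dual feasibility on the basic columns requires 4·y_glaze + 3·y_wheel time = 44, 2·y_glaze + 6·y_wheel time = 58.
This yields shadow prices y_glaze = 5, y_wheel time = 8.
planters enters the basis when its profit ≥ yᵀa₃ = 5·3 + 8·2 = 31.

31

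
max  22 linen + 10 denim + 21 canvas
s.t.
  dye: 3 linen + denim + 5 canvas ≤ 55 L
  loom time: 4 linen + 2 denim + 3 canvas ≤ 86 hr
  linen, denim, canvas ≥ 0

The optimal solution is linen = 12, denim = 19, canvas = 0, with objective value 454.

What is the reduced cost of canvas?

-1

Both dye and loom time are binding at x*.
Dual feasibility on the basic columns requires 3·y_dye + 4·y_loom time = 22, 1·y_dye + 2·y_loom time = 10.
Solving: y_dye = 2, y_loom time = 4.
Reduced cost of canvas: c₃ − yᵀa₃ = 21 − (2·5 + 4·3) = 21 − 22 = -1.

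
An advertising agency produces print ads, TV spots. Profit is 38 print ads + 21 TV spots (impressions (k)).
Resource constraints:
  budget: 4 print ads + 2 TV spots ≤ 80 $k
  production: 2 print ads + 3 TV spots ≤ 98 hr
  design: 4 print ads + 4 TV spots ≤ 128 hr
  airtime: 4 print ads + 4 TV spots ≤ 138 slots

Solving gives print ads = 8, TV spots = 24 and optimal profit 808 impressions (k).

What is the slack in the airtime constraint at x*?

airtime used = 4·8 + 4·24 = 128; slack = 138 − 128 = 10.

10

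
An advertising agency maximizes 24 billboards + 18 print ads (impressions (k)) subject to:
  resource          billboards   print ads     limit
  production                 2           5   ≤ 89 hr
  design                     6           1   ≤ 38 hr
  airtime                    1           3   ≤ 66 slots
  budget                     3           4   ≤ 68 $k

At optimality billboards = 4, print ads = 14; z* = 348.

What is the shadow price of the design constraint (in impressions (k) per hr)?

2

Check each constraint at x*: production 78/89 (slack 11); design 38/38 (tight); airtime 46/66 (slack 20); budget 68/68 (tight).
Slack constraints have shadow price 0 (complementary slackness).
The binding rows give the dual system: 6·y_design + 3·y_budget = 24 and 1·y_design + 4·y_budget = 18.
Solving: y_design = 2, y_budget = 4.
Shadow price of design = 2.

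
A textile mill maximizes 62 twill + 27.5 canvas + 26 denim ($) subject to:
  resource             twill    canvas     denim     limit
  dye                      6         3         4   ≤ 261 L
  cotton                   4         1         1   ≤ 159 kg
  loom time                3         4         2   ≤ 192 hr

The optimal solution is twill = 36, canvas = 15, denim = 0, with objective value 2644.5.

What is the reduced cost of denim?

At the optimum: dye uses 261 of 261 (binding); cotton uses 159 of 159 (binding); loom time uses 168 of 192 (slack = 24).
By complementary slackness, y = 0 for the non-binding constraint.
Dual feasibility on the basic columns requires 6·y_dye + 4·y_cotton = 62, 3·y_dye + 1·y_cotton = 27.5.
→ y_dye = 8 and y_cotton = 3.5.
Reduced cost of denim: c₃ − yᵀa₃ = 26 − (8·4 + 3.5·1) = 26 − 35.5 = -9.5.

-9.5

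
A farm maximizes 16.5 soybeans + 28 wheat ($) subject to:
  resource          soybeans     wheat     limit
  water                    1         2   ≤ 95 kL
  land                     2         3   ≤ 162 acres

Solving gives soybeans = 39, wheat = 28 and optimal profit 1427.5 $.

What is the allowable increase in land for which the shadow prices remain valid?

28

Binding constraints: water, land. The basis is B = [[1,2],[2,3]] with det -1.
Per unit increase in land, x* moves by d = (2, -1).
The basis stays optimal until wheat reaches 0; allowable increase = 28 acres.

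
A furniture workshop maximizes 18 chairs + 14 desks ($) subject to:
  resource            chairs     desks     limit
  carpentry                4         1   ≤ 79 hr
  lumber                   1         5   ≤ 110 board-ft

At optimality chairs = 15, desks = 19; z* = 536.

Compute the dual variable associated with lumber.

2

At the optimum: carpentry uses 79 of 79 (binding); lumber uses 110 of 110 (binding).
The binding rows give the dual system: 4·y_carpentry + 1·y_lumber = 18 and 1·y_carpentry + 5·y_lumber = 14.
→ y_carpentry = 4 and y_lumber = 2.
Shadow price of lumber = 2.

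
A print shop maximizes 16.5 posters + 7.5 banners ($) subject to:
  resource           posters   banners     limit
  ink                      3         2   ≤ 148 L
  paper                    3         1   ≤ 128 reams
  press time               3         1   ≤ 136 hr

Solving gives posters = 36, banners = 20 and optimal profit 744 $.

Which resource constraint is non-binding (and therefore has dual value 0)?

ink: 148/148 (binding)
paper: 128/128 (binding)
press time: 128/136 (slack 8)
By complementary slackness, a constraint with positive slack has shadow price 0 → press time.

press time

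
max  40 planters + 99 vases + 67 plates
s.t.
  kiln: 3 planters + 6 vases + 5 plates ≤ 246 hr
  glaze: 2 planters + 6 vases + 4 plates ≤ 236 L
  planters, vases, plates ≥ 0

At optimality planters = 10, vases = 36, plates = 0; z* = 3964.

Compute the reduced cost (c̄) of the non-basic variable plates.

-6

Both kiln and glaze are binding at x*.
From A_Bᵀ y = c: 3·y_kiln + 2·y_glaze = 40; 6·y_kiln + 6·y_glaze = 99.
→ y_kiln = 7 and y_glaze = 9.5.
Reduced cost of plates: c₃ − yᵀa₃ = 67 − (7·5 + 9.5·4) = 67 − 73 = -6.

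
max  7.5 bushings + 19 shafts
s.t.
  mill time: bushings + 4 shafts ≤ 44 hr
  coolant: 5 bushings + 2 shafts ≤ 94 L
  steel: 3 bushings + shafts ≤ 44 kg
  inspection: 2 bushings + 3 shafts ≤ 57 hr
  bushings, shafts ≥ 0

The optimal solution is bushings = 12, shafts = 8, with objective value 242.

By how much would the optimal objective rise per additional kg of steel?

1

Binding: mill time and steel. Non-binding: coolant (18 unused), inspection (9 unused).
Since coolant, inspection are not tight, their duals are 0.
Dual feasibility on the basic columns requires 1·y_mill time + 3·y_steel = 7.5, 4·y_mill time + 1·y_steel = 19.
→ y_mill time = 4.5 and y_steel = 1.
Shadow price of steel = 1.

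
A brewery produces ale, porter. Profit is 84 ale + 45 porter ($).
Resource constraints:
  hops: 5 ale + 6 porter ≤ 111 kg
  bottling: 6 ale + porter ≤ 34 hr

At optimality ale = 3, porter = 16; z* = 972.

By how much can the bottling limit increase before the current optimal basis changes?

Binding constraints: hops, bottling. The basis is B = [[5,6],[6,1]] with det -31.
Per unit increase in bottling, x* moves by d = (0.1935, -0.1613).
The basis stays optimal until porter reaches 0; allowable increase = 99.2 hr.

99.2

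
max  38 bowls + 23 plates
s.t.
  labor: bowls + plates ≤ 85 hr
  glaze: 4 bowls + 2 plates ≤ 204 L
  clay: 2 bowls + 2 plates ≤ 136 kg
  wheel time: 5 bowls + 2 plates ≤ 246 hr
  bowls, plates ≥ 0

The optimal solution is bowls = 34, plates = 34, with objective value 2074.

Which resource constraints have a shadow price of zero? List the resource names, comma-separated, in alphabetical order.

labor, wheel time

labor: 68/85 (slack 17)
glaze: 204/204 (binding)
clay: 136/136 (binding)
wheel time: 238/246 (slack 8)
By complementary slackness, a constraint with positive slack has shadow price 0 → labor, wheel time.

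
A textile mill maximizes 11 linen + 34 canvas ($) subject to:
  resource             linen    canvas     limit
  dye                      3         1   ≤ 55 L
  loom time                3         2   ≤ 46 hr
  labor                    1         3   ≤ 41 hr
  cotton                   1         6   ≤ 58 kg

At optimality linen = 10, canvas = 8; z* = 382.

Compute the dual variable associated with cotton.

At the optimum: dye uses 38 of 55 (slack = 17); loom time uses 46 of 46 (binding); labor uses 34 of 41 (slack = 7); cotton uses 58 of 58 (binding).
By complementary slackness, y = 0 for the non-binding constraints.
Dual feasibility on the basic columns requires 3·y_loom time + 1·y_cotton = 11, 2·y_loom time + 6·y_cotton = 34.
Solving: y_loom time = 2, y_cotton = 5.
Shadow price of cotton = 5.

5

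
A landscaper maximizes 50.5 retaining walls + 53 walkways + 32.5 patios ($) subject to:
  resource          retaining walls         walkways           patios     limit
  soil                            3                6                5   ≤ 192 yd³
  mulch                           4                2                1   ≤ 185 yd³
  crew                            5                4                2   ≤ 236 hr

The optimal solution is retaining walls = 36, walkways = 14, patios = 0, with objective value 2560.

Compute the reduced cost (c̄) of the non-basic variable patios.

-1

At the optimum: soil uses 192 of 192 (binding); mulch uses 172 of 185 (slack = 13); crew uses 236 of 236 (binding).
Slack constraints have shadow price 0 (complementary slackness).
From A_Bᵀ y = c: 3·y_soil + 5·y_crew = 50.5; 6·y_soil + 4·y_crew = 53.
→ y_soil = 3.5 and y_crew = 8.
Reduced cost of patios: c₃ − yᵀa₃ = 32.5 − (3.5·5 + 8·2) = 32.5 − 33.5 = -1.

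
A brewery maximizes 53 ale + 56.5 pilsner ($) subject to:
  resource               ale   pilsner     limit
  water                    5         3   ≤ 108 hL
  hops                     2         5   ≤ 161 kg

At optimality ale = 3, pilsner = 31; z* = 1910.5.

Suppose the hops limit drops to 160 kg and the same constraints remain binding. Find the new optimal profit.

Both water and hops are binding at x*.
From A_Bᵀ y = c: 5·y_water + 2·y_hops = 53; 3·y_water + 5·y_hops = 56.5.
This yields shadow prices y_water = 8, y_hops = 6.5.
Δz = y_hops·Δb = 6.5 × (-1) = -6.5, so new z* = 1910.5 − 6.5 = 1904.

1904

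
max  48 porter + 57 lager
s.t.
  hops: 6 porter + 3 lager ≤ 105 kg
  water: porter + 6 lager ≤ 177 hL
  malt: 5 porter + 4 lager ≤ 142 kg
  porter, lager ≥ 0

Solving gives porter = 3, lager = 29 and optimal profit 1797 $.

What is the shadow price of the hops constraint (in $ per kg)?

7

Check each constraint at x*: hops 105/105 (tight); water 177/177 (tight); malt 131/142 (slack 11).
Since malt is not tight, its dual is 0.
Dual feasibility on the basic columns requires 6·y_hops + 1·y_water = 48, 3·y_hops + 6·y_water = 57.
Solving: y_hops = 7, y_water = 6.
Shadow price of hops = 7.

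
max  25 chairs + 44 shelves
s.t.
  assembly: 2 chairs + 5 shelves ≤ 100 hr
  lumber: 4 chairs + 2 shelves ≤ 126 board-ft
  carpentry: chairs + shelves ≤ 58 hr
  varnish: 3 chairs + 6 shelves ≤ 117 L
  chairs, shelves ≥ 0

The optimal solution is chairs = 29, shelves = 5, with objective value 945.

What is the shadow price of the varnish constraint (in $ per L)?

7

Check each constraint at x*: assembly 83/100 (slack 17); lumber 126/126 (tight); carpentry 34/58 (slack 24); varnish 117/117 (tight).
By complementary slackness, y = 0 for the non-binding constraints.
Dual feasibility on the basic columns requires 4·y_lumber + 3·y_varnish = 25, 2·y_lumber + 6·y_varnish = 44.
This yields shadow prices y_lumber = 1, y_varnish = 7.
Shadow price of varnish = 7.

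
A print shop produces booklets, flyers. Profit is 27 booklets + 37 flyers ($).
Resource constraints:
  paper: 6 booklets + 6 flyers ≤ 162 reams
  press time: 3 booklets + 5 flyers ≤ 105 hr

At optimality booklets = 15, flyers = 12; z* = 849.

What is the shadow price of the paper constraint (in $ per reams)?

2

Check each constraint at x*: paper 162/162 (tight); press time 105/105 (tight).
The binding rows give the dual system: 6·y_paper + 3·y_press time = 27 and 6·y_paper + 5·y_press time = 37.
This yields shadow prices y_paper = 2, y_press time = 5.
Shadow price of paper = 2.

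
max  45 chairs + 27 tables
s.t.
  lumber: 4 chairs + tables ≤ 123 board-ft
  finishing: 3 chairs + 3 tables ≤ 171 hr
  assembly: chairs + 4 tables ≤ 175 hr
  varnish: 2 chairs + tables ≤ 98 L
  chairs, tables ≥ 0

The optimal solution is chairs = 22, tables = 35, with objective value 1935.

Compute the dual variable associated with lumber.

Binding: lumber and finishing. Non-binding: assembly (13 unused), varnish (19 unused).
Slack constraints have shadow price 0 (complementary slackness).
Dual feasibility on the basic columns requires 4·y_lumber + 3·y_finishing = 45, 1·y_lumber + 3·y_finishing = 27.
Solving: y_lumber = 6, y_finishing = 7.
Shadow price of lumber = 6.

6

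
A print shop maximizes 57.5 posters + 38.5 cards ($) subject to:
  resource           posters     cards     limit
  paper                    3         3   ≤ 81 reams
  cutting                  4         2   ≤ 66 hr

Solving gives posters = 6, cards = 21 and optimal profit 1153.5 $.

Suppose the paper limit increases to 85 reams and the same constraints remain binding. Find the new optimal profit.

1179.5

Check each constraint at x*: paper 81/81 (tight); cutting 66/66 (tight).
Dual feasibility on the basic columns requires 3·y_paper + 4·y_cutting = 57.5, 3·y_paper + 2·y_cutting = 38.5.
This yields shadow prices y_paper = 6.5, y_cutting = 9.5.
Δz = y_paper·Δb = 6.5 × (4) = 26, so new z* = 1153.5 + 26 = 1179.5.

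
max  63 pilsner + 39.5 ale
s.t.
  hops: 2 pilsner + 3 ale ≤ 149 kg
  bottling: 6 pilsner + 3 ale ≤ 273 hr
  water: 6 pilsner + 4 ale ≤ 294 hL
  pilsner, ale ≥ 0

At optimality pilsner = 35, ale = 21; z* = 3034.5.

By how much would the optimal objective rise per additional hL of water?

Binding: bottling and water. Non-binding: hops (16 unused).
By complementary slackness, y = 0 for the non-binding constraint.
Dual feasibility on the basic columns requires 6·y_bottling + 6·y_water = 63, 3·y_bottling + 4·y_water = 39.5.
Solving: y_bottling = 2.5, y_water = 8.
Shadow price of water = 8.

8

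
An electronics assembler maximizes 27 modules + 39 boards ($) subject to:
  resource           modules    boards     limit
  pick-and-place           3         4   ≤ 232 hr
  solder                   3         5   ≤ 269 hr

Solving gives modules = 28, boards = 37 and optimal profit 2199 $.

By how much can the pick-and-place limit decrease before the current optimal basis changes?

Binding constraints: pick-and-place, solder. The basis is B = [[3,4],[3,5]] with det 3.
Per unit decrease in pick-and-place, x* moves by d = (-1.6667, 1).
The basis stays optimal until modules reaches 0; allowable decrease = 16.8 hr.

16.8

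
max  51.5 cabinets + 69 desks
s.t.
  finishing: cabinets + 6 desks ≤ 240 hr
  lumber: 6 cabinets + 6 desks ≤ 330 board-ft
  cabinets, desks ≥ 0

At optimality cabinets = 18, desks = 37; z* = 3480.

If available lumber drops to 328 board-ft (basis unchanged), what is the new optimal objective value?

3464

Both finishing and lumber are binding at x*.
The binding rows give the dual system: 1·y_finishing + 6·y_lumber = 51.5 and 6·y_finishing + 6·y_lumber = 69.
Solving: y_finishing = 3.5, y_lumber = 8.
Δz = y_lumber·Δb = 8 × (-2) = -16, so new z* = 3480 − 16 = 3464.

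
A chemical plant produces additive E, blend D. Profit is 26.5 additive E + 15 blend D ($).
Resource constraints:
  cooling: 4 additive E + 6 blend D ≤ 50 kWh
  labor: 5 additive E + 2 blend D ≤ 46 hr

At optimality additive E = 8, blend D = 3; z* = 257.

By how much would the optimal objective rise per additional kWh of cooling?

1

At the optimum: cooling uses 50 of 50 (binding); labor uses 46 of 46 (binding).
From A_Bᵀ y = c: 4·y_cooling + 5·y_labor = 26.5; 6·y_cooling + 2·y_labor = 15.
This yields shadow prices y_cooling = 1, y_labor = 4.5.
Shadow price of cooling = 1.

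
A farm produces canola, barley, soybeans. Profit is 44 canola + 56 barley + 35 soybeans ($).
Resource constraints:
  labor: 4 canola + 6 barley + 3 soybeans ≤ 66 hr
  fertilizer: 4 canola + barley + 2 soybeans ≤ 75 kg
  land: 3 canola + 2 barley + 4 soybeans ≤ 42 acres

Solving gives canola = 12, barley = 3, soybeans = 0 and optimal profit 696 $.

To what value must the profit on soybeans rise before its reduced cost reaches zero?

Check each constraint at x*: labor 66/66 (tight); fertilizer 51/75 (slack 24); land 42/42 (tight).
By complementary slackness, y = 0 for the non-binding constraint.
Dual feasibility on the basic columns requires 4·y_labor + 3·y_land = 44, 6·y_labor + 2·y_land = 56.
→ y_labor = 8 and y_land = 4.
soybeans enters the basis when its profit ≥ yᵀa₃ = 8·3 + 4·4 = 40.

40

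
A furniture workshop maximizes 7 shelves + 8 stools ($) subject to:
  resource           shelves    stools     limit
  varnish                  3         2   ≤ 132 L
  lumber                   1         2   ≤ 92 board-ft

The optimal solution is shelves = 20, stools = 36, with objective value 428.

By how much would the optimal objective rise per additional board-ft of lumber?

Check each constraint at x*: varnish 132/132 (tight); lumber 92/92 (tight).
The binding rows give the dual system: 3·y_varnish + 1·y_lumber = 7 and 2·y_varnish + 2·y_lumber = 8.
→ y_varnish = 1.5 and y_lumber = 2.5.
Shadow price of lumber = 2.5.

2.5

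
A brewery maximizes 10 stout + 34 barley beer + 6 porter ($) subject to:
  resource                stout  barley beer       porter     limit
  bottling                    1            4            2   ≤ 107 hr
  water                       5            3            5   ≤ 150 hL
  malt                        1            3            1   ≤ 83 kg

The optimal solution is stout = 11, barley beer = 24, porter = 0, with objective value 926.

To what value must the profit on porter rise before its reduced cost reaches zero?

Check each constraint at x*: bottling 107/107 (tight); water 127/150 (slack 23); malt 83/83 (tight).
By complementary slackness, y = 0 for the non-binding constraint.
The binding rows give the dual system: 1·y_bottling + 1·y_malt = 10 and 4·y_bottling + 3·y_malt = 34.
This yields shadow prices y_bottling = 4, y_malt = 6.
porter enters the basis when its profit ≥ yᵀa₃ = 4·2 + 6·1 = 14.

14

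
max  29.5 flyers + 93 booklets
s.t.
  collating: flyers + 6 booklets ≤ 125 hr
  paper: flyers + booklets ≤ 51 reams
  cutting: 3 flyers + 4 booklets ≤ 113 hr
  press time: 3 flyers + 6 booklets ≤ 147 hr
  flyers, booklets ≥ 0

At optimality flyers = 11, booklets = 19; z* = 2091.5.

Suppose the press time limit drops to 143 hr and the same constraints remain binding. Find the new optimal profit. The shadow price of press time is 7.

Δb = -4, so new z* = 2091.5 + (7)·(-4) = 2091.5 − 28 = 2063.5.

2063.5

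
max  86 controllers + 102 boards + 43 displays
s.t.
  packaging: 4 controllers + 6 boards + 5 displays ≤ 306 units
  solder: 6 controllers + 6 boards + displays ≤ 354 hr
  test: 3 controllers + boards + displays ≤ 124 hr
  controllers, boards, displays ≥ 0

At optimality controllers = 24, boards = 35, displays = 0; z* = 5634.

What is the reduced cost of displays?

-6

At the optimum: packaging uses 306 of 306 (binding); solder uses 354 of 354 (binding); test uses 107 of 124 (slack = 17).
Slack constraints have shadow price 0 (complementary slackness).
The binding rows give the dual system: 4·y_packaging + 6·y_solder = 86 and 6·y_packaging + 6·y_solder = 102.
This yields shadow prices y_packaging = 8, y_solder = 9.
Reduced cost of displays: c₃ − yᵀa₃ = 43 − (8·5 + 9·1) = 43 − 49 = -6.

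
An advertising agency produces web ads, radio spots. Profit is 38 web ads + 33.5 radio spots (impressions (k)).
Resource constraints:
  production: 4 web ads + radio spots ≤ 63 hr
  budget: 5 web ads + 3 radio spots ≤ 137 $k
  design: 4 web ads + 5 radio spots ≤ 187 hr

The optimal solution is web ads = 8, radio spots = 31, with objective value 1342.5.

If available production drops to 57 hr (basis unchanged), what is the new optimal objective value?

Binding: production and design. Non-binding: budget (4 unused).
By complementary slackness, y = 0 for the non-binding constraint.
From A_Bᵀ y = c: 4·y_production + 4·y_design = 38; 1·y_production + 5·y_design = 33.5.
→ y_production = 3.5 and y_design = 6.
Δz = y_production·Δb = 3.5 × (-6) = -21, so new z* = 1342.5 − 21 = 1321.5.

1321.5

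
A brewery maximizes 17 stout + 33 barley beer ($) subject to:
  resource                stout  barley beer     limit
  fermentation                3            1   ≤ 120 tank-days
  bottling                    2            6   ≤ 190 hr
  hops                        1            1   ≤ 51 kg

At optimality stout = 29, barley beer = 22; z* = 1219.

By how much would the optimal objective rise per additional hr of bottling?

4

Binding: bottling and hops. Non-binding: fermentation (11 unused).
By complementary slackness, y = 0 for the non-binding constraint.
Dual feasibility on the basic columns requires 2·y_bottling + 1·y_hops = 17, 6·y_bottling + 1·y_hops = 33.
Solving: y_bottling = 4, y_hops = 9.
Shadow price of bottling = 4.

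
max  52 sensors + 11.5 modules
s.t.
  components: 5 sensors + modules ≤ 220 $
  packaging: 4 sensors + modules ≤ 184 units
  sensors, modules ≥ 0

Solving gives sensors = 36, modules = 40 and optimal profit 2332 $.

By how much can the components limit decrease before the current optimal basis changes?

Binding constraints: components, packaging. The basis is B = [[5,1],[4,1]] with det 1.
Per unit decrease in components, x* moves by d = (-1, 4).
The basis stays optimal until sensors reaches 0; allowable decrease = 36 $.

36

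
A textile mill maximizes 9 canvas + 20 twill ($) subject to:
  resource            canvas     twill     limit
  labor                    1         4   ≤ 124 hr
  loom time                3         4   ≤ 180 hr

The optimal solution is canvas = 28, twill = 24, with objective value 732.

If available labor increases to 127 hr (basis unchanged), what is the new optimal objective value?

741

Both labor and loom time are binding at x*.
The binding rows give the dual system: 1·y_labor + 3·y_loom time = 9 and 4·y_labor + 4·y_loom time = 20.
This yields shadow prices y_labor = 3, y_loom time = 2.
Δz = y_labor·Δb = 3 × (3) = 9, so new z* = 732 + 9 = 741.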